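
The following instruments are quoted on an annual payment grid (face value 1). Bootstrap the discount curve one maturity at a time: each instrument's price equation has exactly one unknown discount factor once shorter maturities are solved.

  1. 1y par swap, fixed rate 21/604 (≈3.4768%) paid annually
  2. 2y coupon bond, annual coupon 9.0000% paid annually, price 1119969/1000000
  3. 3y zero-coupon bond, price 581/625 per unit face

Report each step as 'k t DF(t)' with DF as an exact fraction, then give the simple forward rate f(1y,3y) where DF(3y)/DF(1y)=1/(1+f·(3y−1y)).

1 1 604/625
2 2 9477/10000
3 3 581/625
f(1y,3y) = ((604/625)/(581/625) − 1)/(2) = 23/1162 ≈ 1.9793%

step 1 [1y] swap r/1=21/604: DF=(1 − 21/604·(0))/(1+21/604) = 604/625 ≈ 0.966400
step 2 [2y] bond c/1=9/100: DF=(1119969/1000000 − 9/100·(0.966400))/(1+9/100) = 9477/10000 ≈ 0.947700
step 3 [3y] zero: DF = P = 581/625 ≈ 0.929600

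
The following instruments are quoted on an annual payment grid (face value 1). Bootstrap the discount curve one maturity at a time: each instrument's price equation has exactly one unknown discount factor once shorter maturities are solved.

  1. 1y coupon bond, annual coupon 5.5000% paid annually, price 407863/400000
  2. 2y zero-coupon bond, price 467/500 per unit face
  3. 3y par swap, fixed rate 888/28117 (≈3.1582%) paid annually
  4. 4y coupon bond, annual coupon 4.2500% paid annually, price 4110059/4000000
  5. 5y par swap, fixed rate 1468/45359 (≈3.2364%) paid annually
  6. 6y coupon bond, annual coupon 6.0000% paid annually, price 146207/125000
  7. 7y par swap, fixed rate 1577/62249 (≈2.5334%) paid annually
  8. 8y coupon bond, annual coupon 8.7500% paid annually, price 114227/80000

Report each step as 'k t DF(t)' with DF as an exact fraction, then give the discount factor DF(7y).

step 1 [1y] bond c/1=11/200: DF=(407863/400000 − 11/200·(0))/(1+11/200) = 1933/2000 ≈ 0.966500
step 2 [2y] zero: DF = P = 467/500 ≈ 0.934000
step 3 [3y] swap r/1=888/28117: DF=(1 − 888/28117·(0.966500+0.934000))/(1+888/28117) = 1139/1250 ≈ 0.911200
step 4 [4y] bond c/1=17/400: DF=(4110059/4000000 − 17/400·(0.966500+0.934000+0.911200))/(1+17/400) = 871/1000 ≈ 0.871000
step 5 [5y] swap r/1=1468/45359: DF=(1 − 1468/45359·(0.966500+0.934000+0.911200+0.871000))/(1+1468/45359) = 2133/2500 ≈ 0.853200
step 6 [6y] bond c/1=3/50: DF=(146207/125000 − 3/50·(0.966500+0.934000+0.911200+0.871000+0.853200))/(1+3/50) = 8467/10000 ≈ 0.846700
step 7 [7y] swap r/1=1577/62249: DF=(1 − 1577/62249·(0.966500+0.934000+0.911200+0.871000+0.853200+0.846700))/(1+1577/62249) = 8423/10000 ≈ 0.842300
step 8 [8y] bond c/1=7/80: DF=(114227/80000 − 7/80·(0.966500+0.934000+0.911200+0.871000+0.853200+0.846700+0.842300))/(1+7/80) = 8121/10000 ≈ 0.812100

1 1 1933/2000
2 2 467/500
3 3 1139/1250
4 4 871/1000
5 5 2133/2500
6 6 8467/10000
7 7 8423/10000
8 8 8121/10000
DF(7y) = 8423/10000 ≈ 0.842300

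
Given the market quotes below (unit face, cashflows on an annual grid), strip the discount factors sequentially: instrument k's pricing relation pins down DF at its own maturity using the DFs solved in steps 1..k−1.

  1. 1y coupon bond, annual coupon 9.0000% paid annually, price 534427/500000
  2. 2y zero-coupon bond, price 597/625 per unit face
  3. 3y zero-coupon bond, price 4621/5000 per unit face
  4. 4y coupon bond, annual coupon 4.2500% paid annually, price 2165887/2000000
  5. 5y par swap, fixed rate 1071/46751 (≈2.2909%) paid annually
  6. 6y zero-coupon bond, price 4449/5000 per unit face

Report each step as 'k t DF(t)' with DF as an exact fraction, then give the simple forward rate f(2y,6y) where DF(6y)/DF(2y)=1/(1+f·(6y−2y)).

1 1 4903/5000
2 2 597/625
3 3 4621/5000
4 4 4611/5000
5 5 8929/10000
6 6 4449/5000
f(2y,6y) = ((597/625)/(4449/5000) − 1)/(4) = 109/5932 ≈ 1.8375%

step 1 [1y] bond c/1=9/100: DF=(534427/500000 − 9/100·(0))/(1+9/100) = 4903/5000 ≈ 0.980600
step 2 [2y] zero: DF = P = 597/625 ≈ 0.955200
step 3 [3y] zero: DF = P = 4621/5000 ≈ 0.924200
step 4 [4y] bond c/1=17/400: DF=(2165887/2000000 − 17/400·(0.980600+0.955200+0.924200))/(1+17/400) = 4611/5000 ≈ 0.922200
step 5 [5y] swap r/1=1071/46751: DF=(1 − 1071/46751·(0.980600+0.955200+0.924200+0.922200))/(1+1071/46751) = 8929/10000 ≈ 0.892900
step 6 [6y] zero: DF = P = 4449/5000 ≈ 0.889800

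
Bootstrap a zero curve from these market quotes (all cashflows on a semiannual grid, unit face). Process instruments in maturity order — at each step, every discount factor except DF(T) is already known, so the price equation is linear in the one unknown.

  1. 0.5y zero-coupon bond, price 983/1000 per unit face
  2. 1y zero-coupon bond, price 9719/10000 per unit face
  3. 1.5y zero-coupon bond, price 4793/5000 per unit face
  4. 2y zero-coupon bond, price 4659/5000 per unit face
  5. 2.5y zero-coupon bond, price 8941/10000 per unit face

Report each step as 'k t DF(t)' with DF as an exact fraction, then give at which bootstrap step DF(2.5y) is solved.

1 1/2 983/1000
2 1 9719/10000
3 3/2 4793/5000
4 2 4659/5000
5 5/2 8941/10000
DF(2.5y) is solved at step 5

step 1 [0.5y] zero: DF = P = 983/1000 ≈ 0.983000
step 2 [1y] zero: DF = P = 9719/10000 ≈ 0.971900
step 3 [1.5y] zero: DF = P = 4793/5000 ≈ 0.958600
step 4 [2y] zero: DF = P = 4659/5000 ≈ 0.931800
step 5 [2.5y] zero: DF = P = 8941/10000 ≈ 0.894100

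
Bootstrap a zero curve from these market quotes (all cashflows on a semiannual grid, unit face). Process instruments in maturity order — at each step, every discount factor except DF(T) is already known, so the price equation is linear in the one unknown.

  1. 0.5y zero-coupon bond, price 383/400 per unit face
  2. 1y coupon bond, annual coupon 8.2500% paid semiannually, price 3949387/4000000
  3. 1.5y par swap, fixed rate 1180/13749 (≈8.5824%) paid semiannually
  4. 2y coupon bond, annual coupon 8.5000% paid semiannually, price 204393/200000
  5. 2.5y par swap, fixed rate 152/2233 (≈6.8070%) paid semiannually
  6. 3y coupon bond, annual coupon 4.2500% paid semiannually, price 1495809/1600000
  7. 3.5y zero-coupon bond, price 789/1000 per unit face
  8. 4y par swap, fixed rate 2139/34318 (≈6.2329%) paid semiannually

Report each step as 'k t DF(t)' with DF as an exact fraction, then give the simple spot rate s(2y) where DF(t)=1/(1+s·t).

step 1 [0.5y] zero: DF = P = 383/400 ≈ 0.957500
step 2 [1y] bond c/2=33/800: DF=(3949387/4000000 − 33/800·(0.957500))/(1+33/800) = 9103/10000 ≈ 0.910300
step 3 [1.5y] swap r/2=590/13749: DF=(1 − 590/13749·(0.957500+0.910300))/(1+590/13749) = 441/500 ≈ 0.882000
step 4 [2y] bond c/2=17/400: DF=(204393/200000 − 17/400·(0.957500+0.910300+0.882000))/(1+17/400) = 4341/5000 ≈ 0.868200
step 5 [2.5y] swap r/2=76/2233: DF=(1 − 76/2233·(0.957500+0.910300+0.882000+0.868200))/(1+76/2233) = 106/125 ≈ 0.848000
step 6 [3y] bond c/2=17/800: DF=(1495809/1600000 − 17/800·(0.957500+0.910300+0.882000+0.868200+0.848000))/(1+17/800) = 329/400 ≈ 0.822500
step 7 [3.5y] zero: DF = P = 789/1000 ≈ 0.789000
step 8 [4y] swap r/2=2139/68636: DF=(1 − 2139/68636·(0.957500+0.910300+0.882000+0.868200+0.848000+0.822500+0.789000))/(1+2139/68636) = 7861/10000 ≈ 0.786100

1 1/2 383/400
2 1 9103/10000
3 3/2 441/500
4 2 4341/5000
5 5/2 106/125
6 3 329/400
7 7/2 789/1000
8 4 7861/10000
s(2y) = (1/(4341/5000) − 1)/(2) = 659/8682 ≈ 7.5904%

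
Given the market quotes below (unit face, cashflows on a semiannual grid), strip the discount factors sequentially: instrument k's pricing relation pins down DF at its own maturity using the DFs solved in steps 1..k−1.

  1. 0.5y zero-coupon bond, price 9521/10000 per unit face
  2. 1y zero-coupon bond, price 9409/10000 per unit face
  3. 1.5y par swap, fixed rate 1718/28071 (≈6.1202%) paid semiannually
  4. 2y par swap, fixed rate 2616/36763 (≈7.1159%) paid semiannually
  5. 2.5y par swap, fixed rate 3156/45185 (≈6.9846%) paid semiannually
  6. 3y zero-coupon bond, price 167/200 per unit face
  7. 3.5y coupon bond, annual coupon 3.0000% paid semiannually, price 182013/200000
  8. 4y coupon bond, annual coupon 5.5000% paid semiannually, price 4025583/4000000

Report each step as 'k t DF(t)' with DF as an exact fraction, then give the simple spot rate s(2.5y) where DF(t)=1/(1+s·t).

step 1 [0.5y] zero: DF = P = 9521/10000 ≈ 0.952100
step 2 [1y] zero: DF = P = 9409/10000 ≈ 0.940900
step 3 [1.5y] swap r/2=859/28071: DF=(1 − 859/28071·(0.952100+0.940900))/(1+859/28071) = 9141/10000 ≈ 0.914100
step 4 [2y] swap r/2=1308/36763: DF=(1 − 1308/36763·(0.952100+0.940900+0.914100))/(1+1308/36763) = 2173/2500 ≈ 0.869200
step 5 [2.5y] swap r/2=1578/45185: DF=(1 − 1578/45185·(0.952100+0.940900+0.914100+0.869200))/(1+1578/45185) = 4211/5000 ≈ 0.842200
step 6 [3y] zero: DF = P = 167/200 ≈ 0.835000
step 7 [3.5y] bond c/2=3/200: DF=(182013/200000 − 3/200·(0.952100+0.940900+0.914100+0.869200+0.842200+0.835000))/(1+3/200) = 327/400 ≈ 0.817500
step 8 [4y] bond c/2=11/400: DF=(4025583/4000000 − 11/400·(0.952100+0.940900+0.914100+0.869200+0.842200+0.835000+0.817500))/(1+11/400) = 8143/10000 ≈ 0.814300

1 1/2 9521/10000
2 1 9409/10000
3 3/2 9141/10000
4 2 2173/2500
5 5/2 4211/5000
6 3 167/200
7 7/2 327/400
8 4 8143/10000
s(2.5y) = (1/(4211/5000) − 1)/(5/2) = 1578/21055 ≈ 7.4947%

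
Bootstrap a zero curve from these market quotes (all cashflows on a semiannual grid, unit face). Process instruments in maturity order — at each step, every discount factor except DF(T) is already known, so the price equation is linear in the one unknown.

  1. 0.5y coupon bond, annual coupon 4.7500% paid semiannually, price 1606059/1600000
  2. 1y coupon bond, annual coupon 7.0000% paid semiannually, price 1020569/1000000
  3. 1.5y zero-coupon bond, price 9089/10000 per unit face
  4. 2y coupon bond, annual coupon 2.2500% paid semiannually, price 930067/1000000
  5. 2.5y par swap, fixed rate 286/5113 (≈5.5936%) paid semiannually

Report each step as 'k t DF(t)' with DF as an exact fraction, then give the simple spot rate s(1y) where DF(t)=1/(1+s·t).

step 1 [0.5y] bond c/2=19/800: DF=(1606059/1600000 − 19/800·(0))/(1+19/800) = 1961/2000 ≈ 0.980500
step 2 [1y] bond c/2=7/200: DF=(1020569/1000000 − 7/200·(0.980500))/(1+7/200) = 9529/10000 ≈ 0.952900
step 3 [1.5y] zero: DF = P = 9089/10000 ≈ 0.908900
step 4 [2y] bond c/2=9/800: DF=(930067/1000000 − 9/800·(0.980500+0.952900+0.908900))/(1+9/800) = 8881/10000 ≈ 0.888100
step 5 [2.5y] swap r/2=143/5113: DF=(1 − 143/5113·(0.980500+0.952900+0.908900+0.888100))/(1+143/5113) = 8713/10000 ≈ 0.871300

1 1/2 1961/2000
2 1 9529/10000
3 3/2 9089/10000
4 2 8881/10000
5 5/2 8713/10000
s(1y) = (1/(9529/10000) − 1)/(1) = 471/9529 ≈ 4.9428%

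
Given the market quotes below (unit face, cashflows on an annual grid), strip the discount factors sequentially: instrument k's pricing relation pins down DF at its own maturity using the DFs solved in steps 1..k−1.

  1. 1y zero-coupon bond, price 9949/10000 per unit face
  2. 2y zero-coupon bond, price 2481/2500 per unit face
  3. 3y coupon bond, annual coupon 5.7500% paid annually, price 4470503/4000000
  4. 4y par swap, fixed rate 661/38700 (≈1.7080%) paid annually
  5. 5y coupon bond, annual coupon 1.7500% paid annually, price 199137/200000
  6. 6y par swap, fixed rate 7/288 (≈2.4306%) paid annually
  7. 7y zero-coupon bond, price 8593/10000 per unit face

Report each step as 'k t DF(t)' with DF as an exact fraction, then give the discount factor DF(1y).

step 1 [1y] zero: DF = P = 9949/10000 ≈ 0.994900
step 2 [2y] zero: DF = P = 2481/2500 ≈ 0.992400
step 3 [3y] bond c/1=23/400: DF=(4470503/4000000 − 23/400·(0.994900+0.992400))/(1+23/400) = 593/625 ≈ 0.948800
step 4 [4y] swap r/1=661/38700: DF=(1 − 661/38700·(0.994900+0.992400+0.948800))/(1+661/38700) = 9339/10000 ≈ 0.933900
step 5 [5y] bond c/1=7/400: DF=(199137/200000 − 7/400·(0.994900+0.992400+0.948800+0.933900))/(1+7/400) = 114/125 ≈ 0.912000
step 6 [6y] swap r/1=7/288: DF=(1 − 7/288·(0.994900+0.992400+0.948800+0.933900+0.912000))/(1+7/288) = 2157/2500 ≈ 0.862800
step 7 [7y] zero: DF = P = 8593/10000 ≈ 0.859300

1 1 9949/10000
2 2 2481/2500
3 3 593/625
4 4 9339/10000
5 5 114/125
6 6 2157/2500
7 7 8593/10000
DF(1y) = 9949/10000 ≈ 0.994900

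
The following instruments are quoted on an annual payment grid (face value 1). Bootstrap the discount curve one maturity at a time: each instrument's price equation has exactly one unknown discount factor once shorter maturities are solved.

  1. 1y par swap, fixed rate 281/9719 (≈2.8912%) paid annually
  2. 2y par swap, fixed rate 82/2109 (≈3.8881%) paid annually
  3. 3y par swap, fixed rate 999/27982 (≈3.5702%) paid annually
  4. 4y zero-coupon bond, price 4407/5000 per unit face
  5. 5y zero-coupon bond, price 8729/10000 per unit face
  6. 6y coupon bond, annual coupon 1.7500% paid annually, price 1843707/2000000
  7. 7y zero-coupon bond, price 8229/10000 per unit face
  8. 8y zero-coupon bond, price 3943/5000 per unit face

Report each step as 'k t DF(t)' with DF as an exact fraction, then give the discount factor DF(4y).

1 1 9719/10000
2 2 4631/5000
3 3 9001/10000
4 4 4407/5000
5 5 8729/10000
6 6 8277/10000
7 7 8229/10000
8 8 3943/5000
DF(4y) = 4407/5000 ≈ 0.881400

step 1 [1y] swap r/1=281/9719: DF=(1 − 281/9719·(0))/(1+281/9719) = 9719/10000 ≈ 0.971900
step 2 [2y] swap r/1=82/2109: DF=(1 − 82/2109·(0.971900))/(1+82/2109) = 4631/5000 ≈ 0.926200
step 3 [3y] swap r/1=999/27982: DF=(1 − 999/27982·(0.971900+0.926200))/(1+999/27982) = 9001/10000 ≈ 0.900100
step 4 [4y] zero: DF = P = 4407/5000 ≈ 0.881400
step 5 [5y] zero: DF = P = 8729/10000 ≈ 0.872900
step 6 [6y] bond c/1=7/400: DF=(1843707/2000000 − 7/400·(0.971900+0.926200+0.900100+0.881400+0.872900))/(1+7/400) = 8277/10000 ≈ 0.827700
step 7 [7y] zero: DF = P = 8229/10000 ≈ 0.822900
step 8 [8y] zero: DF = P = 3943/5000 ≈ 0.788600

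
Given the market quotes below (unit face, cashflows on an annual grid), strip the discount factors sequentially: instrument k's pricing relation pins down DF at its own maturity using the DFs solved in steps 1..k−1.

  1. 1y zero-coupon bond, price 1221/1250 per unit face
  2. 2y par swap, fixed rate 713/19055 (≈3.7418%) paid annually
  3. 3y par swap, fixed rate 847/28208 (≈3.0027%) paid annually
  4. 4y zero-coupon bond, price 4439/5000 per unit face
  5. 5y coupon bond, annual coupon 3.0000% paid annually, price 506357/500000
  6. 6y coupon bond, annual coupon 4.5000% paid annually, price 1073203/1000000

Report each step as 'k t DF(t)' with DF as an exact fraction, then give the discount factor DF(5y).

step 1 [1y] zero: DF = P = 1221/1250 ≈ 0.976800
step 2 [2y] swap r/1=713/19055: DF=(1 − 713/19055·(0.976800))/(1+713/19055) = 9287/10000 ≈ 0.928700
step 3 [3y] swap r/1=847/28208: DF=(1 − 847/28208·(0.976800+0.928700))/(1+847/28208) = 9153/10000 ≈ 0.915300
step 4 [4y] zero: DF = P = 4439/5000 ≈ 0.887800
step 5 [5y] bond c/1=3/100: DF=(506357/500000 − 3/100·(0.976800+0.928700+0.915300+0.887800))/(1+3/100) = 547/625 ≈ 0.875200
step 6 [6y] bond c/1=9/200: DF=(1073203/1000000 − 9/200·(0.976800+0.928700+0.915300+0.887800+0.875200))/(1+9/200) = 1037/1250 ≈ 0.829600

1 1 1221/1250
2 2 9287/10000
3 3 9153/10000
4 4 4439/5000
5 5 547/625
6 6 1037/1250
DF(5y) = 547/625 ≈ 0.875200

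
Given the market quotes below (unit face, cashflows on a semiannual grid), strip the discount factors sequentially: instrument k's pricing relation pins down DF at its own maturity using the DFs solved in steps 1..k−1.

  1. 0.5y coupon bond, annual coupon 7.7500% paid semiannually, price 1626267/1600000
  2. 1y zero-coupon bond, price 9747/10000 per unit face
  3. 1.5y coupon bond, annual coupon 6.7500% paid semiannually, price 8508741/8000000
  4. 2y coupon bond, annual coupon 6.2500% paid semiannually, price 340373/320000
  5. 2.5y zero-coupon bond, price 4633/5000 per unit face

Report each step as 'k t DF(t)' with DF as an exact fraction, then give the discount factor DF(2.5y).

step 1 [0.5y] bond c/2=31/800: DF=(1626267/1600000 − 31/800·(0))/(1+31/800) = 1957/2000 ≈ 0.978500
step 2 [1y] zero: DF = P = 9747/10000 ≈ 0.974700
step 3 [1.5y] bond c/2=27/800: DF=(8508741/8000000 − 27/800·(0.978500+0.974700))/(1+27/800) = 9651/10000 ≈ 0.965100
step 4 [2y] bond c/2=1/32: DF=(340373/320000 − 1/32·(0.978500+0.974700+0.965100))/(1+1/32) = 943/1000 ≈ 0.943000
step 5 [2.5y] zero: DF = P = 4633/5000 ≈ 0.926600

1 1/2 1957/2000
2 1 9747/10000
3 3/2 9651/10000
4 2 943/1000
5 5/2 4633/5000
DF(2.5y) = 4633/5000 ≈ 0.926600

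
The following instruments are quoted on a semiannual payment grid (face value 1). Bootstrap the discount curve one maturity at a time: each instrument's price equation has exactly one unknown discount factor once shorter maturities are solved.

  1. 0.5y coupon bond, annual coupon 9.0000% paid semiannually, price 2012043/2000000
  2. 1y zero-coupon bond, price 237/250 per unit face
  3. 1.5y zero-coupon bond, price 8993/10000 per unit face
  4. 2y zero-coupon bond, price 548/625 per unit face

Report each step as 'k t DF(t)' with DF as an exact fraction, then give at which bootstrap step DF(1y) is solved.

step 1 [0.5y] bond c/2=9/200: DF=(2012043/2000000 − 9/200·(0))/(1+9/200) = 9627/10000 ≈ 0.962700
step 2 [1y] zero: DF = P = 237/250 ≈ 0.948000
step 3 [1.5y] zero: DF = P = 8993/10000 ≈ 0.899300
step 4 [2y] zero: DF = P = 548/625 ≈ 0.876800

1 1/2 9627/10000
2 1 237/250
3 3/2 8993/10000
4 2 548/625
DF(1y) is solved at step 2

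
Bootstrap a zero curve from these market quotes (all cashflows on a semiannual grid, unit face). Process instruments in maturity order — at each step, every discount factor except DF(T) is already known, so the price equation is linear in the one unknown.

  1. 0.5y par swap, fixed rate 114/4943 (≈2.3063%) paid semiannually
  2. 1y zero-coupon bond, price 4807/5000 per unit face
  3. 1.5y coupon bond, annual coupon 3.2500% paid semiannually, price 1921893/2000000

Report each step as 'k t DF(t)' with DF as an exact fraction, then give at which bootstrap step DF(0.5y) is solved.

step 1 [0.5y] swap r/2=57/4943: DF=(1 − 57/4943·(0))/(1+57/4943) = 4943/5000 ≈ 0.988600
step 2 [1y] zero: DF = P = 4807/5000 ≈ 0.961400
step 3 [1.5y] bond c/2=13/800: DF=(1921893/2000000 − 13/800·(0.988600+0.961400))/(1+13/800) = 1143/1250 ≈ 0.914400

1 1/2 4943/5000
2 1 4807/5000
3 3/2 1143/1250
DF(0.5y) is solved at step 1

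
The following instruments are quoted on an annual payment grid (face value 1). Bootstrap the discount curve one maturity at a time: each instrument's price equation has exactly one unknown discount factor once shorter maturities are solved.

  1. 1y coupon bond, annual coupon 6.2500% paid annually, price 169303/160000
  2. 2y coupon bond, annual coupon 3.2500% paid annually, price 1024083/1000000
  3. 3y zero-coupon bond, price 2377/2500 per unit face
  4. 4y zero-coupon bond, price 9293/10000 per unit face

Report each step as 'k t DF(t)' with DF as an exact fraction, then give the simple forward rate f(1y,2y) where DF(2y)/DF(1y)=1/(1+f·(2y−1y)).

1 1 9959/10000
2 2 1921/2000
3 3 2377/2500
4 4 9293/10000
f(1y,2y) = ((9959/10000)/(1921/2000) − 1)/(1) = 354/9605 ≈ 3.6856%

step 1 [1y] bond c/1=1/16: DF=(169303/160000 − 1/16·(0))/(1+1/16) = 9959/10000 ≈ 0.995900
step 2 [2y] bond c/1=13/400: DF=(1024083/1000000 − 13/400·(0.995900))/(1+13/400) = 1921/2000 ≈ 0.960500
step 3 [3y] zero: DF = P = 2377/2500 ≈ 0.950800
step 4 [4y] zero: DF = P = 9293/10000 ≈ 0.929300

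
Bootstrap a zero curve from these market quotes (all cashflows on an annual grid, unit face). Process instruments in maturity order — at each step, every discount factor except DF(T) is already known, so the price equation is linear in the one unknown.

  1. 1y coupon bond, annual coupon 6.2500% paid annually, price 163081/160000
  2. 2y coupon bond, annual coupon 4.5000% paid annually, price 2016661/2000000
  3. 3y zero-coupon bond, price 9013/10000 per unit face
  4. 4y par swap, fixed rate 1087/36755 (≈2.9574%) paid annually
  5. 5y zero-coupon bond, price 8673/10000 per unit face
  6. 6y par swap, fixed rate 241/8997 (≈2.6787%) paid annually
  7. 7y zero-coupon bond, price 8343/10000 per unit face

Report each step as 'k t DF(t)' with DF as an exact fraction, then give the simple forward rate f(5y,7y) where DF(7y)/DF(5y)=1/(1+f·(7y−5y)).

step 1 [1y] bond c/1=1/16: DF=(163081/160000 − 1/16·(0))/(1+1/16) = 9593/10000 ≈ 0.959300
step 2 [2y] bond c/1=9/200: DF=(2016661/2000000 − 9/200·(0.959300))/(1+9/200) = 2309/2500 ≈ 0.923600
step 3 [3y] zero: DF = P = 9013/10000 ≈ 0.901300
step 4 [4y] swap r/1=1087/36755: DF=(1 − 1087/36755·(0.959300+0.923600+0.901300))/(1+1087/36755) = 8913/10000 ≈ 0.891300
step 5 [5y] zero: DF = P = 8673/10000 ≈ 0.867300
step 6 [6y] swap r/1=241/8997: DF=(1 − 241/8997·(0.959300+0.923600+0.901300+0.891300+0.867300))/(1+241/8997) = 4277/5000 ≈ 0.855400
step 7 [7y] zero: DF = P = 8343/10000 ≈ 0.834300

1 1 9593/10000
2 2 2309/2500
3 3 9013/10000
4 4 8913/10000
5 5 8673/10000
6 6 4277/5000
7 7 8343/10000
f(5y,7y) = ((8673/10000)/(8343/10000) − 1)/(2) = 55/2781 ≈ 1.9777%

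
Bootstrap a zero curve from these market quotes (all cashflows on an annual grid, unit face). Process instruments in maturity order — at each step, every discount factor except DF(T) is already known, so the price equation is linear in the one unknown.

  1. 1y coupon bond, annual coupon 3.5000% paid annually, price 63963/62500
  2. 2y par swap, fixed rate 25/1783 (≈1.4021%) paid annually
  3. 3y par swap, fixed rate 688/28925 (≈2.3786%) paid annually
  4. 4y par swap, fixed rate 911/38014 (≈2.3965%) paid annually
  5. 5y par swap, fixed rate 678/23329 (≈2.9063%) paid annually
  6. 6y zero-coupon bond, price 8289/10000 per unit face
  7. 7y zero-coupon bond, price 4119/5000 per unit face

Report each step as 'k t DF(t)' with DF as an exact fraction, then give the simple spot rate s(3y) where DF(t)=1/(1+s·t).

step 1 [1y] bond c/1=7/200: DF=(63963/62500 − 7/200·(0))/(1+7/200) = 618/625 ≈ 0.988800
step 2 [2y] swap r/1=25/1783: DF=(1 − 25/1783·(0.988800))/(1+25/1783) = 389/400 ≈ 0.972500
step 3 [3y] swap r/1=688/28925: DF=(1 − 688/28925·(0.988800+0.972500))/(1+688/28925) = 582/625 ≈ 0.931200
step 4 [4y] swap r/1=911/38014: DF=(1 − 911/38014·(0.988800+0.972500+0.931200))/(1+911/38014) = 9089/10000 ≈ 0.908900
step 5 [5y] swap r/1=678/23329: DF=(1 − 678/23329·(0.988800+0.972500+0.931200+0.908900))/(1+678/23329) = 2161/2500 ≈ 0.864400
step 6 [6y] zero: DF = P = 8289/10000 ≈ 0.828900
step 7 [7y] zero: DF = P = 4119/5000 ≈ 0.823800

1 1 618/625
2 2 389/400
3 3 582/625
4 4 9089/10000
5 5 2161/2500
6 6 8289/10000
7 7 4119/5000
s(3y) = (1/(582/625) − 1)/(3) = 43/1746 ≈ 2.4628%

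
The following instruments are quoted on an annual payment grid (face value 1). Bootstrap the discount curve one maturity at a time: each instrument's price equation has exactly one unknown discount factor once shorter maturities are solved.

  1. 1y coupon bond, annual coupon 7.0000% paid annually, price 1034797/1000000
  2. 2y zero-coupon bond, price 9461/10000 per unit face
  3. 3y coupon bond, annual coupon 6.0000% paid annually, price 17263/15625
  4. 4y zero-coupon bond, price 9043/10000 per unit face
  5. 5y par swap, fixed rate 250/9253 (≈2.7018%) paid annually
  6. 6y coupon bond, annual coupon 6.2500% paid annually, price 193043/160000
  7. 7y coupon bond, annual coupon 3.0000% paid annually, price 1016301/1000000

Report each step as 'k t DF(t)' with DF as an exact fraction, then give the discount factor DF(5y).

step 1 [1y] bond c/1=7/100: DF=(1034797/1000000 − 7/100·(0))/(1+7/100) = 9671/10000 ≈ 0.967100
step 2 [2y] zero: DF = P = 9461/10000 ≈ 0.946100
step 3 [3y] bond c/1=3/50: DF=(17263/15625 − 3/50·(0.967100+0.946100))/(1+3/50) = 467/500 ≈ 0.934000
step 4 [4y] zero: DF = P = 9043/10000 ≈ 0.904300
step 5 [5y] swap r/1=250/9253: DF=(1 − 250/9253·(0.967100+0.946100+0.934000+0.904300))/(1+250/9253) = 7/8 ≈ 0.875000
step 6 [6y] bond c/1=1/16: DF=(193043/160000 − 1/16·(0.967100+0.946100+0.934000+0.904300+0.875000))/(1+1/16) = 4317/5000 ≈ 0.863400
step 7 [7y] bond c/1=3/100: DF=(1016301/1000000 − 3/100·(0.967100+0.946100+0.934000+0.904300+0.875000+0.863400))/(1+3/100) = 2067/2500 ≈ 0.826800

1 1 9671/10000
2 2 9461/10000
3 3 467/500
4 4 9043/10000
5 5 7/8
6 6 4317/5000
7 7 2067/2500
DF(5y) = 7/8 ≈ 0.875000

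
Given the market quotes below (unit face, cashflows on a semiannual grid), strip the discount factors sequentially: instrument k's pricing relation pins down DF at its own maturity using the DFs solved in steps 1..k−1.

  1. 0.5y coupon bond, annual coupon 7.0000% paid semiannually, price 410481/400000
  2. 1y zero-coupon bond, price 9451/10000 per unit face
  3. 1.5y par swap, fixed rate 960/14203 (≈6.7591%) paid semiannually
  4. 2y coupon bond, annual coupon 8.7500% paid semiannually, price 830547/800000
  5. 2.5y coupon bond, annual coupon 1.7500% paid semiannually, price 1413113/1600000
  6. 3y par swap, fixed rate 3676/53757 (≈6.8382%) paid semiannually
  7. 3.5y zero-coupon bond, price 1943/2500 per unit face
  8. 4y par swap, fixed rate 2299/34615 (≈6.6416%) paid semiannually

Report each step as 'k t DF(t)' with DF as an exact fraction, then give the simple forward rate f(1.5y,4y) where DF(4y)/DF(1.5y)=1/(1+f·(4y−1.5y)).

1 1/2 1983/2000
2 1 9451/10000
3 3/2 113/125
4 2 2189/2500
5 5/2 8433/10000
6 3 4081/5000
7 7/2 1943/2500
8 4 7701/10000
f(1.5y,4y) = ((113/125)/(7701/10000) − 1)/(5/2) = 2678/38505 ≈ 6.9549%

step 1 [0.5y] bond c/2=7/200: DF=(410481/400000 − 7/200·(0))/(1+7/200) = 1983/2000 ≈ 0.991500
step 2 [1y] zero: DF = P = 9451/10000 ≈ 0.945100
step 3 [1.5y] swap r/2=480/14203: DF=(1 − 480/14203·(0.991500+0.945100))/(1+480/14203) = 113/125 ≈ 0.904000
step 4 [2y] bond c/2=7/160: DF=(830547/800000 − 7/160·(0.991500+0.945100+0.904000))/(1+7/160) = 2189/2500 ≈ 0.875600
step 5 [2.5y] bond c/2=7/800: DF=(1413113/1600000 − 7/800·(0.991500+0.945100+0.904000+0.875600))/(1+7/800) = 8433/10000 ≈ 0.843300
step 6 [3y] swap r/2=1838/53757: DF=(1 − 1838/53757·(0.991500+0.945100+0.904000+0.875600+0.843300))/(1+1838/53757) = 4081/5000 ≈ 0.816200
step 7 [3.5y] zero: DF = P = 1943/2500 ≈ 0.777200
step 8 [4y] swap r/2=2299/69230: DF=(1 − 2299/69230·(0.991500+0.945100+0.904000+0.875600+0.843300+0.816200+0.777200))/(1+2299/69230) = 7701/10000 ≈ 0.770100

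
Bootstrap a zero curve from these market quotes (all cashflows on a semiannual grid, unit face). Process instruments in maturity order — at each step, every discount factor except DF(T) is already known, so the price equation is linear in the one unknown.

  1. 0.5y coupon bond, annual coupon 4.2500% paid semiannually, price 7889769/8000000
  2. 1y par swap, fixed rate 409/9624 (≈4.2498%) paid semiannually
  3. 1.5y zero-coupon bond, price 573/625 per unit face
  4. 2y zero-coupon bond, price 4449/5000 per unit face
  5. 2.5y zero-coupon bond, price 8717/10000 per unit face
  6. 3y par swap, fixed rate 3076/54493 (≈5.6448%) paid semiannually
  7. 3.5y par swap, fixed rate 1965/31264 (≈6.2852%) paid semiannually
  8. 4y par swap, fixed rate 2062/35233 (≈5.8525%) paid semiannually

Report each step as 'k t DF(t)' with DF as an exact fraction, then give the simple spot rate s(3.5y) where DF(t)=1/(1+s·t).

1 1/2 9657/10000
2 1 9591/10000
3 3/2 573/625
4 2 4449/5000
5 5/2 8717/10000
6 3 4231/5000
7 7/2 1607/2000
8 4 3969/5000
s(3.5y) = (1/(1607/2000) − 1)/(7/2) = 786/11249 ≈ 6.9873%

step 1 [0.5y] bond c/2=17/800: DF=(7889769/8000000 − 17/800·(0))/(1+17/800) = 9657/10000 ≈ 0.965700
step 2 [1y] swap r/2=409/19248: DF=(1 − 409/19248·(0.965700))/(1+409/19248) = 9591/10000 ≈ 0.959100
step 3 [1.5y] zero: DF = P = 573/625 ≈ 0.916800
step 4 [2y] zero: DF = P = 4449/5000 ≈ 0.889800
step 5 [2.5y] zero: DF = P = 8717/10000 ≈ 0.871700
step 6 [3y] swap r/2=1538/54493: DF=(1 − 1538/54493·(0.965700+0.959100+0.916800+0.889800+0.871700))/(1+1538/54493) = 4231/5000 ≈ 0.846200
step 7 [3.5y] swap r/2=1965/62528: DF=(1 − 1965/62528·(0.965700+0.959100+0.916800+0.889800+0.871700+0.846200))/(1+1965/62528) = 1607/2000 ≈ 0.803500
step 8 [4y] swap r/2=1031/35233: DF=(1 − 1031/35233·(0.965700+0.959100+0.916800+0.889800+0.871700+0.846200+0.803500))/(1+1031/35233) = 3969/5000 ≈ 0.793800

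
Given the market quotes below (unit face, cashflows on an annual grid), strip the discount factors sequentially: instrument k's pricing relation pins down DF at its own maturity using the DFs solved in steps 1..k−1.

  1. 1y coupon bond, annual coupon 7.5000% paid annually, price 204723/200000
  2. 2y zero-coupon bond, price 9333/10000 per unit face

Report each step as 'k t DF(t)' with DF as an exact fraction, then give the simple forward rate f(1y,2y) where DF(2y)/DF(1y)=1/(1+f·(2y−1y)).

1 1 4761/5000
2 2 9333/10000
f(1y,2y) = ((4761/5000)/(9333/10000) − 1)/(1) = 21/1037 ≈ 2.0251%

step 1 [1y] bond c/1=3/40: DF=(204723/200000 − 3/40·(0))/(1+3/40) = 4761/5000 ≈ 0.952200
step 2 [2y] zero: DF = P = 9333/10000 ≈ 0.933300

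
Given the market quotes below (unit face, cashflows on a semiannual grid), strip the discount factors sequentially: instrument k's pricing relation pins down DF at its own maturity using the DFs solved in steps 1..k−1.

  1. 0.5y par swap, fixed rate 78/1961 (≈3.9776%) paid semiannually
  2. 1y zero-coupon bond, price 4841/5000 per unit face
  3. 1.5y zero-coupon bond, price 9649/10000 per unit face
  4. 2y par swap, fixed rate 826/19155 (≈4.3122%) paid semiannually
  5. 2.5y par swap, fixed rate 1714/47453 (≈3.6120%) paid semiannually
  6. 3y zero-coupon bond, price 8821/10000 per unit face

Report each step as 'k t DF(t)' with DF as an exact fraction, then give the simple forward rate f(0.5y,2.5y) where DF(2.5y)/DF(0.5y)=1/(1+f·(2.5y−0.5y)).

1 1/2 1961/2000
2 1 4841/5000
3 3/2 9649/10000
4 2 4587/5000
5 5/2 9143/10000
6 3 8821/10000
f(0.5y,2.5y) = ((1961/2000)/(9143/10000) − 1)/(2) = 331/9143 ≈ 3.6203%

step 1 [0.5y] swap r/2=39/1961: DF=(1 − 39/1961·(0))/(1+39/1961) = 1961/2000 ≈ 0.980500
step 2 [1y] zero: DF = P = 4841/5000 ≈ 0.968200
step 3 [1.5y] zero: DF = P = 9649/10000 ≈ 0.964900
step 4 [2y] swap r/2=413/19155: DF=(1 − 413/19155·(0.980500+0.968200+0.964900))/(1+413/19155) = 4587/5000 ≈ 0.917400
step 5 [2.5y] swap r/2=857/47453: DF=(1 − 857/47453·(0.980500+0.968200+0.964900+0.917400))/(1+857/47453) = 9143/10000 ≈ 0.914300
step 6 [3y] zero: DF = P = 8821/10000 ≈ 0.882100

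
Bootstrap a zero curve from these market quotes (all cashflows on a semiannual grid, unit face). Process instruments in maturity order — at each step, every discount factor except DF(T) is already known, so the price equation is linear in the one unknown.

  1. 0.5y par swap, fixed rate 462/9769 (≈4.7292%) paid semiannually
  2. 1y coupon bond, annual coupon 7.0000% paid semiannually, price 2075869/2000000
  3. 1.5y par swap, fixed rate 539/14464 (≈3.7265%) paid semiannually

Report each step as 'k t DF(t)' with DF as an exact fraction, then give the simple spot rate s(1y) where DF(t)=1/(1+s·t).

step 1 [0.5y] swap r/2=231/9769: DF=(1 − 231/9769·(0))/(1+231/9769) = 9769/10000 ≈ 0.976900
step 2 [1y] bond c/2=7/200: DF=(2075869/2000000 − 7/200·(0.976900))/(1+7/200) = 4849/5000 ≈ 0.969800
step 3 [1.5y] swap r/2=539/28928: DF=(1 − 539/28928·(0.976900+0.969800))/(1+539/28928) = 9461/10000 ≈ 0.946100

1 1/2 9769/10000
2 1 4849/5000
3 3/2 9461/10000
s(1y) = (1/(4849/5000) − 1)/(1) = 151/4849 ≈ 3.1140%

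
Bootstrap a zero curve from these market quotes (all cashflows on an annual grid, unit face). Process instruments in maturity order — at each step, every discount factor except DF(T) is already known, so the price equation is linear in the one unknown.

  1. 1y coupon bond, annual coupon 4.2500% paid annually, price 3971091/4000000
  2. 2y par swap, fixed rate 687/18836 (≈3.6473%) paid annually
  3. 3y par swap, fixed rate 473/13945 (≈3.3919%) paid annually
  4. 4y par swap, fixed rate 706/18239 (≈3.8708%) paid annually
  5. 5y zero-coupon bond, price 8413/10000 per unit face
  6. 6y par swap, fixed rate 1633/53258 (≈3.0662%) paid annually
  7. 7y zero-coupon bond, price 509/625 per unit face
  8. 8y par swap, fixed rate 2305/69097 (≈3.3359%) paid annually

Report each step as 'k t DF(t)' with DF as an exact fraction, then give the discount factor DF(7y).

1 1 9523/10000
2 2 9313/10000
3 3 4527/5000
4 4 2147/2500
5 5 8413/10000
6 6 8367/10000
7 7 509/625
8 8 1539/2000
DF(7y) = 509/625 ≈ 0.814400

step 1 [1y] bond c/1=17/400: DF=(3971091/4000000 − 17/400·(0))/(1+17/400) = 9523/10000 ≈ 0.952300
step 2 [2y] swap r/1=687/18836: DF=(1 − 687/18836·(0.952300))/(1+687/18836) = 9313/10000 ≈ 0.931300
step 3 [3y] swap r/1=473/13945: DF=(1 − 473/13945·(0.952300+0.931300))/(1+473/13945) = 4527/5000 ≈ 0.905400
step 4 [4y] swap r/1=706/18239: DF=(1 − 706/18239·(0.952300+0.931300+0.905400))/(1+706/18239) = 2147/2500 ≈ 0.858800
step 5 [5y] zero: DF = P = 8413/10000 ≈ 0.841300
step 6 [6y] swap r/1=1633/53258: DF=(1 − 1633/53258·(0.952300+0.931300+0.905400+0.858800+0.841300))/(1+1633/53258) = 8367/10000 ≈ 0.836700
step 7 [7y] zero: DF = P = 509/625 ≈ 0.814400
step 8 [8y] swap r/1=2305/69097: DF=(1 − 2305/69097·(0.952300+0.931300+0.905400+0.858800+0.841300+0.836700+0.814400))/(1+2305/69097) = 1539/2000 ≈ 0.769500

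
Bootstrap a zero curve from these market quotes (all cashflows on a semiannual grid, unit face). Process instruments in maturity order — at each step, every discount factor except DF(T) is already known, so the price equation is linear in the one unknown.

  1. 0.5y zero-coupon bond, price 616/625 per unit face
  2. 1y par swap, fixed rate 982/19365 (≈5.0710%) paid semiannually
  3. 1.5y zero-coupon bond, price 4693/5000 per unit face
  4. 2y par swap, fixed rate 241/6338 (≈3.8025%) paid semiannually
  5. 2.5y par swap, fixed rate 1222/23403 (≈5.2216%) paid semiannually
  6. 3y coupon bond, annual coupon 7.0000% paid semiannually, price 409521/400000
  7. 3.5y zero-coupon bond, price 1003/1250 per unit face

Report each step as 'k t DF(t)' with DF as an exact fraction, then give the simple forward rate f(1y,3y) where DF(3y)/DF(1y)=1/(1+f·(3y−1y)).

1 1/2 616/625
2 1 9509/10000
3 3/2 4693/5000
4 2 9277/10000
5 5/2 4389/5000
6 3 8309/10000
7 7/2 1003/1250
f(1y,3y) = ((9509/10000)/(8309/10000) − 1)/(2) = 600/8309 ≈ 7.2211%

step 1 [0.5y] zero: DF = P = 616/625 ≈ 0.985600
step 2 [1y] swap r/2=491/19365: DF=(1 − 491/19365·(0.985600))/(1+491/19365) = 9509/10000 ≈ 0.950900
step 3 [1.5y] zero: DF = P = 4693/5000 ≈ 0.938600
step 4 [2y] swap r/2=241/12676: DF=(1 − 241/12676·(0.985600+0.950900+0.938600))/(1+241/12676) = 9277/10000 ≈ 0.927700
step 5 [2.5y] swap r/2=611/23403: DF=(1 − 611/23403·(0.985600+0.950900+0.938600+0.927700))/(1+611/23403) = 4389/5000 ≈ 0.877800
step 6 [3y] bond c/2=7/200: DF=(409521/400000 − 7/200·(0.985600+0.950900+0.938600+0.927700+0.877800))/(1+7/200) = 8309/10000 ≈ 0.830900
step 7 [3.5y] zero: DF = P = 1003/1250 ≈ 0.802400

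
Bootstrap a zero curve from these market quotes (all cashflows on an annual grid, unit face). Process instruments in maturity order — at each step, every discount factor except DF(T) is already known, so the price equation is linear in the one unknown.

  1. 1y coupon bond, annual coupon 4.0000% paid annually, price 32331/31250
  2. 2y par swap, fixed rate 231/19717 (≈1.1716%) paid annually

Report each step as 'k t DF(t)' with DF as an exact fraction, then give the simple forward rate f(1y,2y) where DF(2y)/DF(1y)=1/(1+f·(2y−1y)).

1 1 2487/2500
2 2 9769/10000
f(1y,2y) = ((2487/2500)/(9769/10000) − 1)/(1) = 179/9769 ≈ 1.8323%

step 1 [1y] bond c/1=1/25: DF=(32331/31250 − 1/25·(0))/(1+1/25) = 2487/2500 ≈ 0.994800
step 2 [2y] swap r/1=231/19717: DF=(1 − 231/19717·(0.994800))/(1+231/19717) = 9769/10000 ≈ 0.976900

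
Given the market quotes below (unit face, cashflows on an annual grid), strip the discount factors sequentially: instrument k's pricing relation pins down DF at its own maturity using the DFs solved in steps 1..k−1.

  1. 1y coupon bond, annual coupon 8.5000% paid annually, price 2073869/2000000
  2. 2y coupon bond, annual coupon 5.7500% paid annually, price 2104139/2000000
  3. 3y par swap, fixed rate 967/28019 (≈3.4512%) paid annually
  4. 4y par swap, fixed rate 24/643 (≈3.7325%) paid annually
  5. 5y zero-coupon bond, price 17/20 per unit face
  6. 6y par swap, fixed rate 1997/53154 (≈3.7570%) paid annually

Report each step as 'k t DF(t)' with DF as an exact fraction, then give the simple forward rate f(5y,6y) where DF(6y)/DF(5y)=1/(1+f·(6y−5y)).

1 1 9557/10000
2 2 9429/10000
3 3 9033/10000
4 4 1079/1250
5 5 17/20
6 6 8003/10000
f(5y,6y) = ((17/20)/(8003/10000) − 1)/(1) = 497/8003 ≈ 6.2102%

step 1 [1y] bond c/1=17/200: DF=(2073869/2000000 − 17/200·(0))/(1+17/200) = 9557/10000 ≈ 0.955700
step 2 [2y] bond c/1=23/400: DF=(2104139/2000000 − 23/400·(0.955700))/(1+23/400) = 9429/10000 ≈ 0.942900
step 3 [3y] swap r/1=967/28019: DF=(1 − 967/28019·(0.955700+0.942900))/(1+967/28019) = 9033/10000 ≈ 0.903300
step 4 [4y] swap r/1=24/643: DF=(1 − 24/643·(0.955700+0.942900+0.903300))/(1+24/643) = 1079/1250 ≈ 0.863200
step 5 [5y] zero: DF = P = 17/20 ≈ 0.850000
step 6 [6y] swap r/1=1997/53154: DF=(1 − 1997/53154·(0.955700+0.942900+0.903300+0.863200+0.850000))/(1+1997/53154) = 8003/10000 ≈ 0.800300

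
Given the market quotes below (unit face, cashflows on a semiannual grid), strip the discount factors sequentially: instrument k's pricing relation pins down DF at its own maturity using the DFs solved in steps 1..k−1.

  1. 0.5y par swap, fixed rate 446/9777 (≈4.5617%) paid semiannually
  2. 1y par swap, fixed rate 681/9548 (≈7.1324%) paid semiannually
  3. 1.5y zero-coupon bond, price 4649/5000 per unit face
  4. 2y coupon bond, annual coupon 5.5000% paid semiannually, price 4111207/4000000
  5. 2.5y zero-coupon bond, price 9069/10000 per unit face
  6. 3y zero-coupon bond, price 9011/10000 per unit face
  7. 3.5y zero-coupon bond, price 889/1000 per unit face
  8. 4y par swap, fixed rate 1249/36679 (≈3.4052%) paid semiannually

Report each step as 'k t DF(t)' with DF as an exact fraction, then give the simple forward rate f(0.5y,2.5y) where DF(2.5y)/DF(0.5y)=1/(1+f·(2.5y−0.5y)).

step 1 [0.5y] swap r/2=223/9777: DF=(1 − 223/9777·(0))/(1+223/9777) = 9777/10000 ≈ 0.977700
step 2 [1y] swap r/2=681/19096: DF=(1 − 681/19096·(0.977700))/(1+681/19096) = 9319/10000 ≈ 0.931900
step 3 [1.5y] zero: DF = P = 4649/5000 ≈ 0.929800
step 4 [2y] bond c/2=11/400: DF=(4111207/4000000 − 11/400·(0.977700+0.931900+0.929800))/(1+11/400) = 9243/10000 ≈ 0.924300
step 5 [2.5y] zero: DF = P = 9069/10000 ≈ 0.906900
step 6 [3y] zero: DF = P = 9011/10000 ≈ 0.901100
step 7 [3.5y] zero: DF = P = 889/1000 ≈ 0.889000
step 8 [4y] swap r/2=1249/73358: DF=(1 − 1249/73358·(0.977700+0.931900+0.929800+0.924300+0.906900+0.901100+0.889000))/(1+1249/73358) = 8751/10000 ≈ 0.875100

1 1/2 9777/10000
2 1 9319/10000
3 3/2 4649/5000
4 2 9243/10000
5 5/2 9069/10000
6 3 9011/10000
7 7/2 889/1000
8 4 8751/10000
f(0.5y,2.5y) = ((9777/10000)/(9069/10000) − 1)/(2) = 118/3023 ≈ 3.9034%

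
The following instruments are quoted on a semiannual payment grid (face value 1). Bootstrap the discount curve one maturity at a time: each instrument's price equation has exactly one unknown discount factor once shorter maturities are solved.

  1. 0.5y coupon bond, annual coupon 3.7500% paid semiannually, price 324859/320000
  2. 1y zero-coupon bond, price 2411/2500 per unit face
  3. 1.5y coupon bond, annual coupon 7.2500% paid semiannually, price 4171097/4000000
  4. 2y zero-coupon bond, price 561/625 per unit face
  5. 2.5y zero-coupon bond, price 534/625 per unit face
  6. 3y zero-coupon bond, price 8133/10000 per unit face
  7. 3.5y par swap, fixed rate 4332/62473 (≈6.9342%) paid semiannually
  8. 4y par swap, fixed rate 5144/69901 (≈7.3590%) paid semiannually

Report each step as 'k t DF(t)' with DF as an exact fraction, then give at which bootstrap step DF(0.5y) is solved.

step 1 [0.5y] bond c/2=3/160: DF=(324859/320000 − 3/160·(0))/(1+3/160) = 1993/2000 ≈ 0.996500
step 2 [1y] zero: DF = P = 2411/2500 ≈ 0.964400
step 3 [1.5y] bond c/2=29/800: DF=(4171097/4000000 − 29/800·(0.996500+0.964400))/(1+29/800) = 9377/10000 ≈ 0.937700
step 4 [2y] zero: DF = P = 561/625 ≈ 0.897600
step 5 [2.5y] zero: DF = P = 534/625 ≈ 0.854400
step 6 [3y] zero: DF = P = 8133/10000 ≈ 0.813300
step 7 [3.5y] swap r/2=2166/62473: DF=(1 − 2166/62473·(0.996500+0.964400+0.937700+0.897600+0.854400+0.813300))/(1+2166/62473) = 3917/5000 ≈ 0.783400
step 8 [4y] swap r/2=2572/69901: DF=(1 − 2572/69901·(0.996500+0.964400+0.937700+0.897600+0.854400+0.813300+0.783400))/(1+2572/69901) = 1857/2500 ≈ 0.742800

1 1/2 1993/2000
2 1 2411/2500
3 3/2 9377/10000
4 2 561/625
5 5/2 534/625
6 3 8133/10000
7 7/2 3917/5000
8 4 1857/2500
DF(0.5y) is solved at step 1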